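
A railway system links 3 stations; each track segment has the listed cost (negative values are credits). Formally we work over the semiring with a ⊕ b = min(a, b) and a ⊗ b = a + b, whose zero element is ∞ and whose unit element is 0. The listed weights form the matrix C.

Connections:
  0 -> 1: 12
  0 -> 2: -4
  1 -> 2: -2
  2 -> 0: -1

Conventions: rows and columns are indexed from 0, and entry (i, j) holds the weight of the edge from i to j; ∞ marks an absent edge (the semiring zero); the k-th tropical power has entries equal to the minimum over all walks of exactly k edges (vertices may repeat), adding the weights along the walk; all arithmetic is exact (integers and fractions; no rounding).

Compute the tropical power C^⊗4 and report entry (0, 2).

C^⊗2:
  [-5, ∞, 10]
  [-3, ∞, ∞]
  [∞, 11, -5]
C^⊗3:
  [9, 7, -9]
  [∞, 9, -7]
  [-6, ∞, 9]
C^⊗4:
  [-10, 21, 5]
  [-8, ∞, 7]
  [8, 6, -10]
Key observation: the optimum is the walk 0->1->2->0->2, with weight 12 + (-2) + (-1) + (-4) = 5.
Optimal value attained by: walk 0->1->2->0->2.
Answer: (C^⊗4)[0][2] = 5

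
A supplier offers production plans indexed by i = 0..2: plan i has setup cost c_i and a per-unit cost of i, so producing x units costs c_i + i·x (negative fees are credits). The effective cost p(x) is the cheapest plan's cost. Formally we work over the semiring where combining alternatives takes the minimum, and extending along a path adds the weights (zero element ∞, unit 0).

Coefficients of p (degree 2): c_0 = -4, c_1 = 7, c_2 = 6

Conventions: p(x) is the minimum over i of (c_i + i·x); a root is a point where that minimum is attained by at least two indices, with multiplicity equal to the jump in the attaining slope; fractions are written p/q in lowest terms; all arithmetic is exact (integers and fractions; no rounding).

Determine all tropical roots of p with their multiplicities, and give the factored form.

hull edge (i=0, c=-4) to (i=2, c=6): slope 5, span 2
Factored form: p(x) = 6 ⊗ (x ⊕ (-5)) ⊗ (x ⊕ (-5))
Answer: roots = -5 (mult 2)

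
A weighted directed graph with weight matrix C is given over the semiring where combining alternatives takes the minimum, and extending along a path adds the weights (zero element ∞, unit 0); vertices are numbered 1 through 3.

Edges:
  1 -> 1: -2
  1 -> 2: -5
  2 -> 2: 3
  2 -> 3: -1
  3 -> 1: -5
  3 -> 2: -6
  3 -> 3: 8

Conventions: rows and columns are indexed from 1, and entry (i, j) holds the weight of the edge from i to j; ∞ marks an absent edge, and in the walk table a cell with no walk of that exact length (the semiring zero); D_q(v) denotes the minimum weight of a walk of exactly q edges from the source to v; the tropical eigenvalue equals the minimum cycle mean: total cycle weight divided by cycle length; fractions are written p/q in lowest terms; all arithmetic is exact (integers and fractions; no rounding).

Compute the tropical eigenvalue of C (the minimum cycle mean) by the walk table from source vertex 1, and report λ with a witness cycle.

q=0: [0, ∞, ∞]
q=1: [-2, -5, ∞]
q=2: [-4, -7, -6]
q=3: [-11, -12, -8]
Optimal cycle mean attained by: cycle 1->2->3->1, total (-5) + (-1) + (-5), length 3.
Answer: λ = -11/3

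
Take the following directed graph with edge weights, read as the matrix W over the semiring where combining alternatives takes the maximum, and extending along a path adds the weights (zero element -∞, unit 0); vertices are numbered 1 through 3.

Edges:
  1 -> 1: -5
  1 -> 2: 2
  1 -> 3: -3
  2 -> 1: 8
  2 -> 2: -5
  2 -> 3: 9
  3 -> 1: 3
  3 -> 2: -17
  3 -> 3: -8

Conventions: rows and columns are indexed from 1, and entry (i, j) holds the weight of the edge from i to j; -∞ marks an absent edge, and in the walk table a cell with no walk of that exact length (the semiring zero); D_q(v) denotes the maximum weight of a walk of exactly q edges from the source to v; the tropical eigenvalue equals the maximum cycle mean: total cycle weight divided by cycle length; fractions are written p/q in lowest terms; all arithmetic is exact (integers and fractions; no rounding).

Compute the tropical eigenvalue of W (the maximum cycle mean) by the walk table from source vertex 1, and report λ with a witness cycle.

q=0: [0, -∞, -∞]
q=1: [-5, 2, -3]
q=2: [10, -3, 11]
q=3: [14, 12, 7]
Optimal cycle mean attained by: cycle 1->2->1, total 2 + 8, length 2.
Answer: λ = 5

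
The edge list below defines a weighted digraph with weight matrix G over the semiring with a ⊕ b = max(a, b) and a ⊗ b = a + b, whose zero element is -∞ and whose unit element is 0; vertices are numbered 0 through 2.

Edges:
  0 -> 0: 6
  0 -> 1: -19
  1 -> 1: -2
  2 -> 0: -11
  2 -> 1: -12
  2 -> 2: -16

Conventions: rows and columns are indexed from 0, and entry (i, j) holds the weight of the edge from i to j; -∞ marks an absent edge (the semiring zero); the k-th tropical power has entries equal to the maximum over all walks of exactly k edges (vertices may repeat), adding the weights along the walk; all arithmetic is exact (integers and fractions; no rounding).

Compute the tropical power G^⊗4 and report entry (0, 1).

G^⊗2:
  [12, -13, -∞]
  [-∞, -4, -∞]
  [-5, -14, -32]
G^⊗3:
  [18, -7, -∞]
  [-∞, -6, -∞]
  [1, -16, -48]
G^⊗4:
  [24, -1, -∞]
  [-∞, -8, -∞]
  [7, -18, -64]
Key observation: the optimum is the walk 0->0->0->0->1, with weight 6 + 6 + 6 + (-19) = -1.
Optimal value attained by: walk 0->0->0->0->1.
Answer: (G^⊗4)[0][1] = -1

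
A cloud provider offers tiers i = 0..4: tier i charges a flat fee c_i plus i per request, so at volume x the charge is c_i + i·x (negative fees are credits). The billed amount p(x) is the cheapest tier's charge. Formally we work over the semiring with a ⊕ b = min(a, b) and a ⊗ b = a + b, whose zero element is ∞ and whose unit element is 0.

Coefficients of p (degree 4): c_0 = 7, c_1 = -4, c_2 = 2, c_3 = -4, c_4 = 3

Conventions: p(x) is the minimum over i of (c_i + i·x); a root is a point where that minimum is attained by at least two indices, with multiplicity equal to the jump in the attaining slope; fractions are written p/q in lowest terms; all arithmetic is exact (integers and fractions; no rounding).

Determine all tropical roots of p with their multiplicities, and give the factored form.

hull edge (i=0, c=7) to (i=1, c=-4): slope -11, span 1
hull edge (i=1, c=-4) to (i=3, c=-4): slope 0, span 2
hull edge (i=3, c=-4) to (i=4, c=3): slope 7, span 1
Factored form: p(x) = 3 ⊗ (x ⊕ (-7)) ⊗ (x ⊕ 0) ⊗ (x ⊕ 0) ⊗ (x ⊕ 11)
Answer: roots = -7 (mult 1), 0 (mult 2), 11 (mult 1)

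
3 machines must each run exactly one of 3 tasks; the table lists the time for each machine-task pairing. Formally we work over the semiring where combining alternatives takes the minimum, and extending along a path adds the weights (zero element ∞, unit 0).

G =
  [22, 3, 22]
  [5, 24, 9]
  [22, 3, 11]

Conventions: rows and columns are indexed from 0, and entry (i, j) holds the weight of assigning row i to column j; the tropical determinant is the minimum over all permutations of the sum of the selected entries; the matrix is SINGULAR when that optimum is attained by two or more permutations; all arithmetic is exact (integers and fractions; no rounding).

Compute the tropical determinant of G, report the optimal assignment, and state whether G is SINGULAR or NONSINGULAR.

σ = (0, 1, 2): 22 + 24 + 11 = 57
σ = (0, 2, 1): 22 + 9 + 3 = 34
σ = (1, 0, 2): 3 + 5 + 11 = 19
σ = (1, 2, 0): 3 + 9 + 22 = 34
σ = (2, 0, 1): 22 + 5 + 3 = 30
σ = (2, 1, 0): 22 + 24 + 22 = 68
Optimal value attained by: σ = (1, 0, 2).
Answer: det⊕(G) = 19; verdict: NONSINGULAR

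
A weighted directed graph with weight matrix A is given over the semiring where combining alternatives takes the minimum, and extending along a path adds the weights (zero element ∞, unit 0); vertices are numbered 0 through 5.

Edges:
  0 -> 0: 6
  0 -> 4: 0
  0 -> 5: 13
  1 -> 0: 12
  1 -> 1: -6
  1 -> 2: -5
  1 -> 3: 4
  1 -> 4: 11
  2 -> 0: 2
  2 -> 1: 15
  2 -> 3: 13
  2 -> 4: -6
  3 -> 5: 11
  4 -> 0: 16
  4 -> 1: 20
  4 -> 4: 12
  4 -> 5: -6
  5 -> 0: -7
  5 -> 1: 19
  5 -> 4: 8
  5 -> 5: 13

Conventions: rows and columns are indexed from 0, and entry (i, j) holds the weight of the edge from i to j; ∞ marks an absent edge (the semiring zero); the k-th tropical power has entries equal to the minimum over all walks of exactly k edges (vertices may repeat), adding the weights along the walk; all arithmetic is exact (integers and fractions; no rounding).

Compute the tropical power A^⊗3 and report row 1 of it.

A^⊗2:
  [6, 20, ∞, ∞, 6, -6]
  [-3, -12, -11, -2, -11, 5]
  [8, 9, 10, 19, 2, -12]
  [4, 30, ∞, ∞, 19, 24]
  [-13, 13, 15, 24, 2, 6]
  [-1, 13, 14, 23, -7, 2]
A^⊗3:
  [-13, 13, 15, 24, 2, 0]
  [-9, -18, -17, -8, -17, -17]
  [-19, 3, 4, 13, -4, -4]
  [10, 24, 25, 34, 4, 13]
  [-7, 7, 8, 17, -13, -4]
  [-5, 7, 8, 17, -1, -13]
Answer: row 1 of A^⊗3 = [-9, -18, -17, -8, -17, -17]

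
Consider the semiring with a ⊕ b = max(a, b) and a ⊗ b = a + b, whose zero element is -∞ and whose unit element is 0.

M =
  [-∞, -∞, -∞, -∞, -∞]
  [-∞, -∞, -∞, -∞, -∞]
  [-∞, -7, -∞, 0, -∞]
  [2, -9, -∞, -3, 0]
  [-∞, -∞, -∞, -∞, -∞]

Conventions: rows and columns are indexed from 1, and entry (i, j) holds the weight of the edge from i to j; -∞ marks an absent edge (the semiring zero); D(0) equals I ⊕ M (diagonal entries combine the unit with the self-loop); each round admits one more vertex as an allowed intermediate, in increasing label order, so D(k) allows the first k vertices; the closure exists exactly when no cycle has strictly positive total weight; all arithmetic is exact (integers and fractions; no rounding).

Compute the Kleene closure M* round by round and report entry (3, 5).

D(0):
  [0, -∞, -∞, -∞, -∞]
  [-∞, 0, -∞, -∞, -∞]
  [-∞, -7, 0, 0, -∞]
  [2, -9, -∞, 0, 0]
  [-∞, -∞, -∞, -∞, 0]
D(1):
  [0, -∞, -∞, -∞, -∞]
  [-∞, 0, -∞, -∞, -∞]
  [-∞, -7, 0, 0, -∞]
  [2, -9, -∞, 0, 0]
  [-∞, -∞, -∞, -∞, 0]
D(2):
  [0, -∞, -∞, -∞, -∞]
  [-∞, 0, -∞, -∞, -∞]
  [-∞, -7, 0, 0, -∞]
  [2, -9, -∞, 0, 0]
  [-∞, -∞, -∞, -∞, 0]
D(3):
  [0, -∞, -∞, -∞, -∞]
  [-∞, 0, -∞, -∞, -∞]
  [-∞, -7, 0, 0, -∞]
  [2, -9, -∞, 0, 0]
  [-∞, -∞, -∞, -∞, 0]
D(4):
  [0, -∞, -∞, -∞, -∞]
  [-∞, 0, -∞, -∞, -∞]
  [2, -7, 0, 0, 0]
  [2, -9, -∞, 0, 0]
  [-∞, -∞, -∞, -∞, 0]
D(5):
  [0, -∞, -∞, -∞, -∞]
  [-∞, 0, -∞, -∞, -∞]
  [2, -7, 0, 0, 0]
  [2, -9, -∞, 0, 0]
  [-∞, -∞, -∞, -∞, 0]
Answer: M*[3][5] = 0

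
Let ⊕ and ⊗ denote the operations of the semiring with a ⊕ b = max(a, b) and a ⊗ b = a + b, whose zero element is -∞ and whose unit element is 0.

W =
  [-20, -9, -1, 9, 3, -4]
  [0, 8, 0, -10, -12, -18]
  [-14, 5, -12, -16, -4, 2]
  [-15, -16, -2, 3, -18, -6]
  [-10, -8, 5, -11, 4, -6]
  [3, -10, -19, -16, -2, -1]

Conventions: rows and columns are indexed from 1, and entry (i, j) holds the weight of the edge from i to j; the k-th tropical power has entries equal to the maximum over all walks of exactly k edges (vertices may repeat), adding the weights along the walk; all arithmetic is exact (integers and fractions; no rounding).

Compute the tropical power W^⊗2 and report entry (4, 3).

W^⊗2:
  [-1, 4, 8, 12, 7, 3]
  [8, 16, 8, 9, 3, 2]
  [5, 13, 5, -5, 0, 1]
  [-3, 3, 1, 6, -6, 0]
  [-3, 10, 9, -1, 8, 7]
  [2, -2, 3, 12, 6, -1]
Key observation: the optimum is the walk 4->4->3, with weight 3 + (-2) = 1.
Optimal value attained by: walk 4->4->3.
Answer: (W^⊗2)[4][3] = 1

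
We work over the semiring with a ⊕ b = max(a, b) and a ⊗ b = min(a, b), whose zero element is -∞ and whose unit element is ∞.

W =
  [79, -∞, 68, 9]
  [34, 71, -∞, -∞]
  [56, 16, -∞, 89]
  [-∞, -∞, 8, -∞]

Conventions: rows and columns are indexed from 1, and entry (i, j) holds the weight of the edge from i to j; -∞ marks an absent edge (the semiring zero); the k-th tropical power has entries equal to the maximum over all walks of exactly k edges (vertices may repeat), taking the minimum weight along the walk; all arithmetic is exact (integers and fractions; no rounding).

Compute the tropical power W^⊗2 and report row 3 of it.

W^⊗2:
  [79, 16, 68, 68]
  [34, 71, 34, 9]
  [56, 16, 56, 9]
  [8, 8, -∞, 8]
Answer: row 3 of W^⊗2 = [56, 16, 56, 9]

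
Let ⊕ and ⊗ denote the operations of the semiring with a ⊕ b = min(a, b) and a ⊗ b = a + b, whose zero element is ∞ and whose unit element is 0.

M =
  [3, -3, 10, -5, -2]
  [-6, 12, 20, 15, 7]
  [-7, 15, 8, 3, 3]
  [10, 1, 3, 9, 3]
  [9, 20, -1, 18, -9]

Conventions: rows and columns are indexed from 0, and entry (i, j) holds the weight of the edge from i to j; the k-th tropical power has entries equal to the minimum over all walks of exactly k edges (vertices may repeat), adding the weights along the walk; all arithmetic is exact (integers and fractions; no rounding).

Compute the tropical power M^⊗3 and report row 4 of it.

M^⊗2:
  [-9, -4, -3, -2, -11]
  [-3, -9, 4, -11, -8]
  [-4, -10, 2, -12, -9]
  [-5, 7, 2, 5, -6]
  [-8, 6, -10, 2, -18]
M^⊗3:
  [-10, -12, -12, -14, -20]
  [-15, -10, -9, -8, -17]
  [-16, -11, -10, -9, -18]
  [-5, -8, -7, -10, -15]
  [-17, -11, -19, -13, -27]
Answer: row 4 of M^⊗3 = [-17, -11, -19, -13, -27]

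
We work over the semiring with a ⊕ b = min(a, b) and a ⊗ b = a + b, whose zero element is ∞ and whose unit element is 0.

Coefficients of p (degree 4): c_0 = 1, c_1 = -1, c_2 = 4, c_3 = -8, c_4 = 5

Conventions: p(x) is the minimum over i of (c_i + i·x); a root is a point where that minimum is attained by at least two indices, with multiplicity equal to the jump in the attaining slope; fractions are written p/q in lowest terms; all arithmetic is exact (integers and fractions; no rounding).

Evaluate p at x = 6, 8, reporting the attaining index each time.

p(6) = min(1+0·6=1, -1+1·6=5, 4+2·6=16, -8+3·6=10, 5+4·6=29) = 1 (attained by i=0)
p(8) = min(1+0·8=1, -1+1·8=7, 4+2·8=20, -8+3·8=16, 5+4·8=37) = 1 (attained by i=0)
Answer: p(6) = 1; p(8) = 1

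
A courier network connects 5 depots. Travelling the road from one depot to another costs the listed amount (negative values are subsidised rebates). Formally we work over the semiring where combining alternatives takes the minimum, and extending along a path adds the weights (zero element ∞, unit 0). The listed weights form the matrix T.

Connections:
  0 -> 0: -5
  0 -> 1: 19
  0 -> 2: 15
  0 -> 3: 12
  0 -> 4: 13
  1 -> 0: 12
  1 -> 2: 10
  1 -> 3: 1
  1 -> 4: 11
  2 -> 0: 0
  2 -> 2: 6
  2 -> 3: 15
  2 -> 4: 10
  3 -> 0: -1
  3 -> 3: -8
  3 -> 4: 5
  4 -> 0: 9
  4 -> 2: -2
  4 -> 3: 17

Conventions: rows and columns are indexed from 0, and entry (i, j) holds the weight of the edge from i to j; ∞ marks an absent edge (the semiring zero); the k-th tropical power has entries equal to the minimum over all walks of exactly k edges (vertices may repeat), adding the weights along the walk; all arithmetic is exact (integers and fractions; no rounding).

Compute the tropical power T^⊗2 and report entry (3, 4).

T^⊗2:
  [-10, 14, 10, 4, 8]
  [0, 31, 9, -7, 6]
  [-5, 19, 8, 7, 13]
  [-9, 18, 3, -16, -3]
  [-2, 28, 4, 9, 8]
Key observation: the optimum is the walk 3->3->4, with weight (-8) + 5 = -3.
Optimal value attained by: walk 3->3->4.
Answer: (T^⊗2)[3][4] = -3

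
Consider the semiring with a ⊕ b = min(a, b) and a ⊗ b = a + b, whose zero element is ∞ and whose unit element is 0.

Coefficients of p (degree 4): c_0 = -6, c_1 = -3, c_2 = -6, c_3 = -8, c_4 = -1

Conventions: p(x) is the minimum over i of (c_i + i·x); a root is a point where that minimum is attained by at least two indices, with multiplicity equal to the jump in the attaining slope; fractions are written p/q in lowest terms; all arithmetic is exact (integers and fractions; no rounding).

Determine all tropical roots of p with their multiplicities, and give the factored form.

hull edge (i=0, c=-6) to (i=3, c=-8): slope -2/3, span 3
hull edge (i=3, c=-8) to (i=4, c=-1): slope 7, span 1
Factored form: p(x) = -1 ⊗ (x ⊕ (-7)) ⊗ (x ⊕ 2/3) ⊗ (x ⊕ 2/3) ⊗ (x ⊕ 2/3)
Answer: roots = -7 (mult 1), 2/3 (mult 3)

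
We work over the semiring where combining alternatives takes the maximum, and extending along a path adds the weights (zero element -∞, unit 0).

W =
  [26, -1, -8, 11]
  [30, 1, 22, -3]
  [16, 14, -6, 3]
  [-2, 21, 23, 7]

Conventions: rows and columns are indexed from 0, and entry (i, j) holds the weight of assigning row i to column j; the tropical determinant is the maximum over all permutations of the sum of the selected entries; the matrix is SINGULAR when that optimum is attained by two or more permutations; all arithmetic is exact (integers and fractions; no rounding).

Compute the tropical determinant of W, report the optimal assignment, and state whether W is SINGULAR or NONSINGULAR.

σ = (0, 1, 2, 3): 26 + 1 + (-6) + 7 = 28
σ = (0, 1, 3, 2): 26 + 1 + 3 + 23 = 53
σ = (0, 2, 1, 3): 26 + 22 + 14 + 7 = 69
σ = (0, 2, 3, 1): 26 + 22 + 3 + 21 = 72
σ = (0, 3, 1, 2): 26 + (-3) + 14 + 23 = 60
σ = (0, 3, 2, 1): 26 + (-3) + (-6) + 21 = 38
σ = (1, 0, 2, 3): (-1) + 30 + (-6) + 7 = 30
σ = (1, 0, 3, 2): (-1) + 30 + 3 + 23 = 55
σ = (1, 2, 0, 3): (-1) + 22 + 16 + 7 = 44
σ = (1, 2, 3, 0): (-1) + 22 + 3 + (-2) = 22
σ = (1, 3, 0, 2): (-1) + (-3) + 16 + 23 = 35
σ = (1, 3, 2, 0): (-1) + (-3) + (-6) + (-2) = -12
σ = (2, 0, 1, 3): (-8) + 30 + 14 + 7 = 43
σ = (2, 0, 3, 1): (-8) + 30 + 3 + 21 = 46
σ = (2, 1, 0, 3): (-8) + 1 + 16 + 7 = 16
σ = (2, 1, 3, 0): (-8) + 1 + 3 + (-2) = -6
σ = (2, 3, 0, 1): (-8) + (-3) + 16 + 21 = 26
σ = (2, 3, 1, 0): (-8) + (-3) + 14 + (-2) = 1
σ = (3, 0, 1, 2): 11 + 30 + 14 + 23 = 78
σ = (3, 0, 2, 1): 11 + 30 + (-6) + 21 = 56
σ = (3, 1, 0, 2): 11 + 1 + 16 + 23 = 51
σ = (3, 1, 2, 0): 11 + 1 + (-6) + (-2) = 4
σ = (3, 2, 0, 1): 11 + 22 + 16 + 21 = 70
σ = (3, 2, 1, 0): 11 + 22 + 14 + (-2) = 45
Optimal value attained by: σ = (3, 0, 1, 2).
Answer: det⊕(W) = 78; verdict: NONSINGULAR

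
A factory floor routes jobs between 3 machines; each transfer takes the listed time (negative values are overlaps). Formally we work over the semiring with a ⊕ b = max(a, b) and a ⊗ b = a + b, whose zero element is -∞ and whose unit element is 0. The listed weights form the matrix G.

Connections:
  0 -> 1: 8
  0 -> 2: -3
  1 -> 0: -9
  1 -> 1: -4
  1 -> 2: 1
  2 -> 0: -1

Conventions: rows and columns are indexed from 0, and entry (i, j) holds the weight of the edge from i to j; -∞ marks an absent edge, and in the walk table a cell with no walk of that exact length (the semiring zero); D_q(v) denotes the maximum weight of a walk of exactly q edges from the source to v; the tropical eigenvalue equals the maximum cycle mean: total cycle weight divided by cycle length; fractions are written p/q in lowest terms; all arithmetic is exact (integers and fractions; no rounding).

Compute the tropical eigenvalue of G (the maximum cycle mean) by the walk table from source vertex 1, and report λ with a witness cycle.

q=0: [-∞, 0, -∞]
q=1: [-9, -4, 1]
q=2: [0, -1, -3]
q=3: [-4, 8, 0]
Optimal cycle mean attained by: cycle 0->1->2->0, total 8 + 1 + (-1), length 3.
Answer: λ = 8/3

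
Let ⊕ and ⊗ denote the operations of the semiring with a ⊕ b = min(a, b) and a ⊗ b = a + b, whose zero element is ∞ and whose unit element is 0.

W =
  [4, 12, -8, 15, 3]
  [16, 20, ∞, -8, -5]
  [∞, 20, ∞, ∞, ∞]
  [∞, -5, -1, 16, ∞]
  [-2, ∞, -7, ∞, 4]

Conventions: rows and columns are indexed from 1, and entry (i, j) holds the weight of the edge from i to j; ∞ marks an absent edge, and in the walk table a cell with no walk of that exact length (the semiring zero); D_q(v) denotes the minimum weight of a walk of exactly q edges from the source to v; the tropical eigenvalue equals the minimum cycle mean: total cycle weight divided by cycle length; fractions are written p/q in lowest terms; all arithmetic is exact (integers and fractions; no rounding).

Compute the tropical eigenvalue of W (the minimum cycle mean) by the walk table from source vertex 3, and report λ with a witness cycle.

q=0: [∞, ∞, 0, ∞, ∞]
q=1: [∞, 20, ∞, ∞, ∞]
q=2: [36, 40, ∞, 12, 15]
q=3: [13, 7, 8, 28, 19]
q=4: [17, 23, 5, -1, 2]
q=5: [0, -6, -5, 15, 6]
Optimal cycle mean attained by: cycle 2->4->2, total (-8) + (-5), length 2.
Answer: λ = -13/2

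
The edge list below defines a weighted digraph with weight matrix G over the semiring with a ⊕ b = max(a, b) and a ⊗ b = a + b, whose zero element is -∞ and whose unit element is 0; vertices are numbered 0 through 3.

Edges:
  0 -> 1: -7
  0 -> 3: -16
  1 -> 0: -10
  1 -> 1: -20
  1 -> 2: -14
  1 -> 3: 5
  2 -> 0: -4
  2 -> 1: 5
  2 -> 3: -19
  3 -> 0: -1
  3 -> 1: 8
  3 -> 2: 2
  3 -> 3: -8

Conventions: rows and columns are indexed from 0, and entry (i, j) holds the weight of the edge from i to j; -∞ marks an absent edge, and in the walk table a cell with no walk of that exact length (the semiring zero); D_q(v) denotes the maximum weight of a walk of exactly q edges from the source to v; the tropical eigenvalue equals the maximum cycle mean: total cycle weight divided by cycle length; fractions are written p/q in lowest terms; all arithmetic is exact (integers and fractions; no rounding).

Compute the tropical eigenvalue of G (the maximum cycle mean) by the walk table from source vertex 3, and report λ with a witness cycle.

q=0: [-∞, -∞, -∞, 0]
q=1: [-1, 8, 2, -8]
q=2: [-2, 7, -6, 13]
q=3: [12, 21, 15, 12]
q=4: [11, 20, 14, 26]
Optimal cycle mean attained by: cycle 1->3->1, total 5 + 8, length 2.
Answer: λ = 13/2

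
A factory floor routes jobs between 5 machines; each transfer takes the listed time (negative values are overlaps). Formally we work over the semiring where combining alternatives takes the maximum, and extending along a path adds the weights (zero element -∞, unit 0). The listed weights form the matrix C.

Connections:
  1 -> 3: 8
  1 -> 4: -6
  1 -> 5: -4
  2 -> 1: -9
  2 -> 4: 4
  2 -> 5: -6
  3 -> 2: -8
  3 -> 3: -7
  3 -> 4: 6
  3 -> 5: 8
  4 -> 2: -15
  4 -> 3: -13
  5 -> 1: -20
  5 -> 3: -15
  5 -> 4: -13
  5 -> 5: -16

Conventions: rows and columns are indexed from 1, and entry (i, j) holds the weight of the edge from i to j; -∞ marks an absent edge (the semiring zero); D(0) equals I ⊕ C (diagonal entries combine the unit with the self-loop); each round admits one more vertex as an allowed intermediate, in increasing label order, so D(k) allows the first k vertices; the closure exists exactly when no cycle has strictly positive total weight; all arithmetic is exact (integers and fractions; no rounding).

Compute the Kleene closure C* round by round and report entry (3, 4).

D(0):
  [0, -∞, 8, -6, -4]
  [-9, 0, -∞, 4, -6]
  [-∞, -8, 0, 6, 8]
  [-∞, -15, -13, 0, -∞]
  [-20, -∞, -15, -13, 0]
D(1):
  [0, -∞, 8, -6, -4]
  [-9, 0, -1, 4, -6]
  [-∞, -8, 0, 6, 8]
  [-∞, -15, -13, 0, -∞]
  [-20, -∞, -12, -13, 0]
D(2):
  [0, -∞, 8, -6, -4]
  [-9, 0, -1, 4, -6]
  [-17, -8, 0, 6, 8]
  [-24, -15, -13, 0, -21]
  [-20, -∞, -12, -13, 0]
D(3):
  [0, 0, 8, 14, 16]
  [-9, 0, -1, 5, 7]
  [-17, -8, 0, 6, 8]
  [-24, -15, -13, 0, -5]
  [-20, -20, -12, -6, 0]
D(4):
  [0, 0, 8, 14, 16]
  [-9, 0, -1, 5, 7]
  [-17, -8, 0, 6, 8]
  [-24, -15, -13, 0, -5]
  [-20, -20, -12, -6, 0]
D(5):
  [0, 0, 8, 14, 16]
  [-9, 0, -1, 5, 7]
  [-12, -8, 0, 6, 8]
  [-24, -15, -13, 0, -5]
  [-20, -20, -12, -6, 0]
Answer: C*[3][4] = 6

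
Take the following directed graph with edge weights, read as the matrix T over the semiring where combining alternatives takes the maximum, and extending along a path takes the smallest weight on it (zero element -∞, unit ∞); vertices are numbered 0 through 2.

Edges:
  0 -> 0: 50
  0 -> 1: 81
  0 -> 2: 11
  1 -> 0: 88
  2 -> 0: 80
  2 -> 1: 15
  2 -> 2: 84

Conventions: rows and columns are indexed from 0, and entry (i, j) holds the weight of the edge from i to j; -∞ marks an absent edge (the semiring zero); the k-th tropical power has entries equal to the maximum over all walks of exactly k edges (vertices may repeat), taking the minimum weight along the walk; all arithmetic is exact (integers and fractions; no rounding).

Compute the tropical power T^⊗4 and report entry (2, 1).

T^⊗2:
  [81, 50, 11]
  [50, 81, 11]
  [80, 80, 84]
T^⊗3:
  [50, 81, 11]
  [81, 50, 11]
  [80, 80, 84]
T^⊗4:
  [81, 50, 11]
  [50, 81, 11]
  [80, 80, 84]
Key observation: the optimum is the walk 2->0->1->0->1, with weight 80 min 81 min 88 min 81 = 80.
Optimal value attained by: walk 2->0->1->0->1.
Answer: (T^⊗4)[2][1] = 80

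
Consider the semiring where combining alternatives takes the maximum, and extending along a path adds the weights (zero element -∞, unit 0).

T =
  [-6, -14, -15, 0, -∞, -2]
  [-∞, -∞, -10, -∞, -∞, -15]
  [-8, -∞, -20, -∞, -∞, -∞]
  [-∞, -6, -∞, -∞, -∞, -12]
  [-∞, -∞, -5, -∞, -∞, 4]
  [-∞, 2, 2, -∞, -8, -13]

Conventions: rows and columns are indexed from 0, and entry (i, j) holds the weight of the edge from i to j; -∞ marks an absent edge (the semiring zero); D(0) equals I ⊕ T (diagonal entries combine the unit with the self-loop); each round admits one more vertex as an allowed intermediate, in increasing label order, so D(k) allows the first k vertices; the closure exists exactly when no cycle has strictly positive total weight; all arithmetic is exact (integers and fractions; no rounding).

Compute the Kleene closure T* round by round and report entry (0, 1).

D(0):
  [0, -14, -15, 0, -∞, -2]
  [-∞, 0, -10, -∞, -∞, -15]
  [-8, -∞, 0, -∞, -∞, -∞]
  [-∞, -6, -∞, 0, -∞, -12]
  [-∞, -∞, -5, -∞, 0, 4]
  [-∞, 2, 2, -∞, -8, 0]
D(1):
  [0, -14, -15, 0, -∞, -2]
  [-∞, 0, -10, -∞, -∞, -15]
  [-8, -22, 0, -8, -∞, -10]
  [-∞, -6, -∞, 0, -∞, -12]
  [-∞, -∞, -5, -∞, 0, 4]
  [-∞, 2, 2, -∞, -8, 0]
D(2):
  [0, -14, -15, 0, -∞, -2]
  [-∞, 0, -10, -∞, -∞, -15]
  [-8, -22, 0, -8, -∞, -10]
  [-∞, -6, -16, 0, -∞, -12]
  [-∞, -∞, -5, -∞, 0, 4]
  [-∞, 2, 2, -∞, -8, 0]
D(3):
  [0, -14, -15, 0, -∞, -2]
  [-18, 0, -10, -18, -∞, -15]
  [-8, -22, 0, -8, -∞, -10]
  [-24, -6, -16, 0, -∞, -12]
  [-13, -27, -5, -13, 0, 4]
  [-6, 2, 2, -6, -8, 0]
D(4):
  [0, -6, -15, 0, -∞, -2]
  [-18, 0, -10, -18, -∞, -15]
  [-8, -14, 0, -8, -∞, -10]
  [-24, -6, -16, 0, -∞, -12]
  [-13, -19, -5, -13, 0, 4]
  [-6, 2, 2, -6, -8, 0]
D(5):
  [0, -6, -15, 0, -∞, -2]
  [-18, 0, -10, -18, -∞, -15]
  [-8, -14, 0, -8, -∞, -10]
  [-24, -6, -16, 0, -∞, -12]
  [-13, -19, -5, -13, 0, 4]
  [-6, 2, 2, -6, -8, 0]
D(6):
  [0, 0, 0, 0, -10, -2]
  [-18, 0, -10, -18, -23, -15]
  [-8, -8, 0, -8, -18, -10]
  [-18, -6, -10, 0, -20, -12]
  [-2, 6, 6, -2, 0, 4]
  [-6, 2, 2, -6, -8, 0]
Answer: T*[0][1] = 0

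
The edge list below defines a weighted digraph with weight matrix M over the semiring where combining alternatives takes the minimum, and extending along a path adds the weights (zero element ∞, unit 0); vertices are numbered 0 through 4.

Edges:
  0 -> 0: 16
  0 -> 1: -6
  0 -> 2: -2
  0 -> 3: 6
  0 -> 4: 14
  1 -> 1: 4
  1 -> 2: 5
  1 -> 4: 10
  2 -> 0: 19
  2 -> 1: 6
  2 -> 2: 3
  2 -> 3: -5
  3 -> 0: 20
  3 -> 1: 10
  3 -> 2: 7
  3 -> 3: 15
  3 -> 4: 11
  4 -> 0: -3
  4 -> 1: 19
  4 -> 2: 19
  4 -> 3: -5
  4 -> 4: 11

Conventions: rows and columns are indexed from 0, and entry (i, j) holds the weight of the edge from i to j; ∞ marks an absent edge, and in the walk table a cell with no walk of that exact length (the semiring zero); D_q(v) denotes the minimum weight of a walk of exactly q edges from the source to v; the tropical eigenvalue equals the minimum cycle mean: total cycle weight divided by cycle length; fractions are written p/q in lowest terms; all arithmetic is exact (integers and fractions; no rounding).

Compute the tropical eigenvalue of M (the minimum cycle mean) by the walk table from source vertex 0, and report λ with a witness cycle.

q=0: [0, ∞, ∞, ∞, ∞]
q=1: [16, -6, -2, 6, 14]
q=2: [11, -2, -1, -7, 4]
q=3: [1, 2, 0, -6, 4]
q=4: [1, -5, -1, -5, 5]
q=5: [2, -5, -1, -6, 5]
Optimal cycle mean attained by: cycle 0->2->3->4->0, total (-2) + (-5) + 11 + (-3), length 4.
Answer: λ = 1/4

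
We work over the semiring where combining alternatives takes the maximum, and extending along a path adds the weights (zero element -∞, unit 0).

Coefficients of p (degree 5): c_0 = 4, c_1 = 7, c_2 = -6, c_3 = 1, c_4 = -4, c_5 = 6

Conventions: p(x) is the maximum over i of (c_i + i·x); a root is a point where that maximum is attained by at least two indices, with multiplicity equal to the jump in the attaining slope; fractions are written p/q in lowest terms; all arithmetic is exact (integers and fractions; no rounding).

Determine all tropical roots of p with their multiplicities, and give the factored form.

hull edge (i=0, c=4) to (i=1, c=7): slope 3, span 1
hull edge (i=1, c=7) to (i=5, c=6): slope -1/4, span 4
Factored form: p(x) = 6 ⊗ (x ⊕ (-3)) ⊗ (x ⊕ 1/4) ⊗ (x ⊕ 1/4) ⊗ (x ⊕ 1/4) ⊗ (x ⊕ 1/4)
Answer: roots = -3 (mult 1), 1/4 (mult 4)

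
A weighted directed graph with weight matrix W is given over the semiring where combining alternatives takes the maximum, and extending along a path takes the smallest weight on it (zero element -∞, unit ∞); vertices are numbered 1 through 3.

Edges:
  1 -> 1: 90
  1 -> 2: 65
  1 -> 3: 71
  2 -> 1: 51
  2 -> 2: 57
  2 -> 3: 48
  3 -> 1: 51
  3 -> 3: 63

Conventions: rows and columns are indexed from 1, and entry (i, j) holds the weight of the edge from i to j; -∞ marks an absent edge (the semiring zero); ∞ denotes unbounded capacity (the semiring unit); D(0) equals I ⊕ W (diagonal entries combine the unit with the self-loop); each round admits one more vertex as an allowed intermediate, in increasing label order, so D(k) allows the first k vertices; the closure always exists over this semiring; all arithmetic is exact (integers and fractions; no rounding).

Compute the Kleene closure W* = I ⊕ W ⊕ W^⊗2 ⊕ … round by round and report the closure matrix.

D(0):
  [∞, 65, 71]
  [51, ∞, 48]
  [51, -∞, ∞]
D(1):
  [∞, 65, 71]
  [51, ∞, 51]
  [51, 51, ∞]
D(2):
  [∞, 65, 71]
  [51, ∞, 51]
  [51, 51, ∞]
D(3):
  [∞, 65, 71]
  [51, ∞, 51]
  [51, 51, ∞]
Answer: W* = [[∞, 65, 71], [51, ∞, 51], [51, 51, ∞]]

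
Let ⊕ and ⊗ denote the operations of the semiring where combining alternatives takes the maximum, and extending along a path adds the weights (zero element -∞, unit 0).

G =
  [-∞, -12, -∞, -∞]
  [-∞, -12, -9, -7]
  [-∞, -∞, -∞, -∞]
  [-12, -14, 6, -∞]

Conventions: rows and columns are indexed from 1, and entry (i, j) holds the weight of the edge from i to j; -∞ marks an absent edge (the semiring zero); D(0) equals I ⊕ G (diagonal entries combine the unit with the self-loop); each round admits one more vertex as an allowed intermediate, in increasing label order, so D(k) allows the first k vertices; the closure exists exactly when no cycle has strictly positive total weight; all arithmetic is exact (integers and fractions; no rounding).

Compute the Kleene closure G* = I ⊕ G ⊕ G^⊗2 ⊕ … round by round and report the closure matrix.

D(0):
  [0, -12, -∞, -∞]
  [-∞, 0, -9, -7]
  [-∞, -∞, 0, -∞]
  [-12, -14, 6, 0]
D(1):
  [0, -12, -∞, -∞]
  [-∞, 0, -9, -7]
  [-∞, -∞, 0, -∞]
  [-12, -14, 6, 0]
D(2):
  [0, -12, -21, -19]
  [-∞, 0, -9, -7]
  [-∞, -∞, 0, -∞]
  [-12, -14, 6, 0]
D(3):
  [0, -12, -21, -19]
  [-∞, 0, -9, -7]
  [-∞, -∞, 0, -∞]
  [-12, -14, 6, 0]
D(4):
  [0, -12, -13, -19]
  [-19, 0, -1, -7]
  [-∞, -∞, 0, -∞]
  [-12, -14, 6, 0]
Answer: G* = [[0, -12, -13, -19], [-19, 0, -1, -7], [-∞, -∞, 0, -∞], [-12, -14, 6, 0]]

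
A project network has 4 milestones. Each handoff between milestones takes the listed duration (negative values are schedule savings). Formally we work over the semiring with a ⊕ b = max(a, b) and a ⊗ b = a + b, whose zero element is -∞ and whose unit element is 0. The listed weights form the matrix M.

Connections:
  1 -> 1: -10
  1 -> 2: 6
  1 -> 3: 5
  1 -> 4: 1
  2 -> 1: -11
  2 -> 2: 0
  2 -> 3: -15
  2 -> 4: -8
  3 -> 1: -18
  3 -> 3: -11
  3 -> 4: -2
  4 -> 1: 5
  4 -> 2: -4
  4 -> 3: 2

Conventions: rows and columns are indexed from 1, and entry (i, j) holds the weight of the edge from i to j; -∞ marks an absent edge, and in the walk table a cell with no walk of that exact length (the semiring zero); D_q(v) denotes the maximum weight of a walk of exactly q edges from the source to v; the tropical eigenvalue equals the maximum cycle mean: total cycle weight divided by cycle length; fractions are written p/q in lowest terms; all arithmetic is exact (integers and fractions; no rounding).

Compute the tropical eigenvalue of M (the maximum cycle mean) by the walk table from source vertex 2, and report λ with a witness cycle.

q=0: [-∞, 0, -∞, -∞]
q=1: [-11, 0, -15, -8]
q=2: [-3, 0, -6, -8]
q=3: [-3, 3, 2, -2]
q=4: [3, 3, 2, 0]
Optimal cycle mean attained by: cycle 1->4->1, total 1 + 5, length 2.
Answer: λ = 3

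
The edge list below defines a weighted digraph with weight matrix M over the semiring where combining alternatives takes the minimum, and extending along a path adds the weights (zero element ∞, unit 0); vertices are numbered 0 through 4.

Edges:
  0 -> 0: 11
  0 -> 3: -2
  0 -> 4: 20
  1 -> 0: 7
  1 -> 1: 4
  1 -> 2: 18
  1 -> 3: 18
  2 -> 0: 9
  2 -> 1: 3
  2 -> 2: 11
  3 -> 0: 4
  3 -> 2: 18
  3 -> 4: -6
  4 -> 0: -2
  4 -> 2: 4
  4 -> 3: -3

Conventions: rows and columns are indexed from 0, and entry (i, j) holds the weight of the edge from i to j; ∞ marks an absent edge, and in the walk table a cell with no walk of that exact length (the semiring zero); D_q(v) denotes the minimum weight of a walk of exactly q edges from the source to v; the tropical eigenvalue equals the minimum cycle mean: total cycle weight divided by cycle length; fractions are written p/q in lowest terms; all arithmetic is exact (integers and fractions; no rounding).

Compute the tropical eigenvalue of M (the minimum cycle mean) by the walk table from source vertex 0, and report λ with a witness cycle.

q=0: [0, ∞, ∞, ∞, ∞]
q=1: [11, ∞, ∞, -2, 20]
q=2: [2, ∞, 16, 9, -8]
q=3: [-10, 19, -4, -11, 3]
q=4: [-7, -1, 7, -12, -17]
q=5: [-19, 3, -13, -20, -18]
Optimal cycle mean attained by: cycle 3->4->3, total (-6) + (-3), length 2.
Answer: λ = -9/2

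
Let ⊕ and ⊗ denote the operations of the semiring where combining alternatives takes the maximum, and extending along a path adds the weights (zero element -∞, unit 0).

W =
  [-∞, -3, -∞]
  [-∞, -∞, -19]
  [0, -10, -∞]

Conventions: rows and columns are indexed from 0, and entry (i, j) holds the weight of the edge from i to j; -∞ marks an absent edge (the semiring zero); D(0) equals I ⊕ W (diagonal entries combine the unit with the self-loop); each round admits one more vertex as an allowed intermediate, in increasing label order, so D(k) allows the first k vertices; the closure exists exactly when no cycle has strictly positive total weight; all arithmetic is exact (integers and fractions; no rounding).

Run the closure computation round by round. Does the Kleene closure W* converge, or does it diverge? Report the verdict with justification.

D(0):
  [0, -3, -∞]
  [-∞, 0, -19]
  [0, -10, 0]
D(1):
  [0, -3, -∞]
  [-∞, 0, -19]
  [0, -3, 0]
D(2):
  [0, -3, -22]
  [-∞, 0, -19]
  [0, -3, 0]
D(3):
  [0, -3, -22]
  [-19, 0, -19]
  [0, -3, 0]
Key observation: every diagonal entry stays at the unit through all rounds, so no improving cycle exists.
Answer: CONVERGES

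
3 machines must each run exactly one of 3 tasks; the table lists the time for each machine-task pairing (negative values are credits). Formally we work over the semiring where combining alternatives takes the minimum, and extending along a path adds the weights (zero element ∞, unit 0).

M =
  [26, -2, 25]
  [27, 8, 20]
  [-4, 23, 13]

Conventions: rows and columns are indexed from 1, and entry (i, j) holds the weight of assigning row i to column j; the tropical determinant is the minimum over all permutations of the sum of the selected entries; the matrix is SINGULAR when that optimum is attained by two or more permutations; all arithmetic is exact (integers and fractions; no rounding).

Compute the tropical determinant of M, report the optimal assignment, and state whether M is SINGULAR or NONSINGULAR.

σ = (1, 2, 3): 26 + 8 + 13 = 47
σ = (1, 3, 2): 26 + 20 + 23 = 69
σ = (2, 1, 3): (-2) + 27 + 13 = 38
σ = (2, 3, 1): (-2) + 20 + (-4) = 14
σ = (3, 1, 2): 25 + 27 + 23 = 75
σ = (3, 2, 1): 25 + 8 + (-4) = 29
Optimal value attained by: σ = (2, 3, 1).
Answer: det⊕(M) = 14; verdict: NONSINGULAR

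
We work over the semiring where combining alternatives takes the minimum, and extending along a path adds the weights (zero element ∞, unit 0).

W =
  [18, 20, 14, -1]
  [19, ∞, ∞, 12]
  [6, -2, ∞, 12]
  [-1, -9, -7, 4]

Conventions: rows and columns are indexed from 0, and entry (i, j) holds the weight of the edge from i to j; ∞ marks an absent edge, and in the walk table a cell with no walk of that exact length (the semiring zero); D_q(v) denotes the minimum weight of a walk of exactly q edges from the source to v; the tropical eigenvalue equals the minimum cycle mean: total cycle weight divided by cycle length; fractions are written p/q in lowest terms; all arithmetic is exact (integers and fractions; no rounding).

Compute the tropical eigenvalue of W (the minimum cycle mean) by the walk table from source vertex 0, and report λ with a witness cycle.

q=0: [0, ∞, ∞, ∞]
q=1: [18, 20, 14, -1]
q=2: [-2, -10, -8, 3]
q=3: [-2, -10, -4, -3]
q=4: [-4, -12, -10, -3]
Optimal cycle mean attained by: cycle 0->3->0, total (-1) + (-1), length 2.
Answer: λ = -1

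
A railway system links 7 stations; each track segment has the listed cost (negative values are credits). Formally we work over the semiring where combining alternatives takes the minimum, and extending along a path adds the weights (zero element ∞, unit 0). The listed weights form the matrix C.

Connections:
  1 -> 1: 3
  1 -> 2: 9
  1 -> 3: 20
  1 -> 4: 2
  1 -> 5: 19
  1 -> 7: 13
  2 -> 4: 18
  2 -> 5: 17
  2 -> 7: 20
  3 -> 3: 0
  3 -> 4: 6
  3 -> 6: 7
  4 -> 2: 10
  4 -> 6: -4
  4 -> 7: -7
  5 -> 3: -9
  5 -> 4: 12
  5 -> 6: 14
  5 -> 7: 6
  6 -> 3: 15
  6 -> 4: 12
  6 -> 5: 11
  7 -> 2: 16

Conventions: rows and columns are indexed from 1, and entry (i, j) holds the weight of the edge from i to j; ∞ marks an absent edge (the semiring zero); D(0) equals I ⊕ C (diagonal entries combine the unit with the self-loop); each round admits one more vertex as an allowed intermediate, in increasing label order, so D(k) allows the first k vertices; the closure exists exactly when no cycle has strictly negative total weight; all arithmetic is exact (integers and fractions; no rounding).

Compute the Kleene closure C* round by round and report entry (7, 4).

D(0):
  [0, 9, 20, 2, 19, ∞, 13]
  [∞, 0, ∞, 18, 17, ∞, 20]
  [∞, ∞, 0, 6, ∞, 7, ∞]
  [∞, 10, ∞, 0, ∞, -4, -7]
  [∞, ∞, -9, 12, 0, 14, 6]
  [∞, ∞, 15, 12, 11, 0, ∞]
  [∞, 16, ∞, ∞, ∞, ∞, 0]
D(1):
  [0, 9, 20, 2, 19, ∞, 13]
  [∞, 0, ∞, 18, 17, ∞, 20]
  [∞, ∞, 0, 6, ∞, 7, ∞]
  [∞, 10, ∞, 0, ∞, -4, -7]
  [∞, ∞, -9, 12, 0, 14, 6]
  [∞, ∞, 15, 12, 11, 0, ∞]
  [∞, 16, ∞, ∞, ∞, ∞, 0]
D(2):
  [0, 9, 20, 2, 19, ∞, 13]
  [∞, 0, ∞, 18, 17, ∞, 20]
  [∞, ∞, 0, 6, ∞, 7, ∞]
  [∞, 10, ∞, 0, 27, -4, -7]
  [∞, ∞, -9, 12, 0, 14, 6]
  [∞, ∞, 15, 12, 11, 0, ∞]
  [∞, 16, ∞, 34, 33, ∞, 0]
D(3):
  [0, 9, 20, 2, 19, 27, 13]
  [∞, 0, ∞, 18, 17, ∞, 20]
  [∞, ∞, 0, 6, ∞, 7, ∞]
  [∞, 10, ∞, 0, 27, -4, -7]
  [∞, ∞, -9, -3, 0, -2, 6]
  [∞, ∞, 15, 12, 11, 0, ∞]
  [∞, 16, ∞, 34, 33, ∞, 0]
D(4):
  [0, 9, 20, 2, 19, -2, -5]
  [∞, 0, ∞, 18, 17, 14, 11]
  [∞, 16, 0, 6, 33, 2, -1]
  [∞, 10, ∞, 0, 27, -4, -7]
  [∞, 7, -9, -3, 0, -7, -10]
  [∞, 22, 15, 12, 11, 0, 5]
  [∞, 16, ∞, 34, 33, 30, 0]
D(5):
  [0, 9, 10, 2, 19, -2, -5]
  [∞, 0, 8, 14, 17, 10, 7]
  [∞, 16, 0, 6, 33, 2, -1]
  [∞, 10, 18, 0, 27, -4, -7]
  [∞, 7, -9, -3, 0, -7, -10]
  [∞, 18, 2, 8, 11, 0, 1]
  [∞, 16, 24, 30, 33, 26, 0]
D(6):
  [0, 9, 0, 2, 9, -2, -5]
  [∞, 0, 8, 14, 17, 10, 7]
  [∞, 16, 0, 6, 13, 2, -1]
  [∞, 10, -2, 0, 7, -4, -7]
  [∞, 7, -9, -3, 0, -7, -10]
  [∞, 18, 2, 8, 11, 0, 1]
  [∞, 16, 24, 30, 33, 26, 0]
D(7):
  [0, 9, 0, 2, 9, -2, -5]
  [∞, 0, 8, 14, 17, 10, 7]
  [∞, 15, 0, 6, 13, 2, -1]
  [∞, 9, -2, 0, 7, -4, -7]
  [∞, 6, -9, -3, 0, -7, -10]
  [∞, 17, 2, 8, 11, 0, 1]
  [∞, 16, 24, 30, 33, 26, 0]
Answer: C*[7][4] = 30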